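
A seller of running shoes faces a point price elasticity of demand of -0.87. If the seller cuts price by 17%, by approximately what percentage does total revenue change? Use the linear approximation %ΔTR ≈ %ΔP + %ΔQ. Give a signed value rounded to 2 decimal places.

-2.21%

%ΔQ ≈ Ed × %ΔP = (-0.87) × (-17%) = +14.7900%
%ΔTR ≈ %ΔP + %ΔQ = (-17%) + (+14.7900%) = -2.2100%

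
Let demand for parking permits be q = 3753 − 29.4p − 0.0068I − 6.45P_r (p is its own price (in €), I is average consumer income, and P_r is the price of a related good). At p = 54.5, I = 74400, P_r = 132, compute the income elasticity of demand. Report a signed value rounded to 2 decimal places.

-0.64

At the given values, q = 3753 − 29.4(54.5) − 0.0068(74400) − 6.45(132) = 793.38.
∂q/∂I = -0.0068.
E = (-0.0068) × (74400/793.38) = -0.6376…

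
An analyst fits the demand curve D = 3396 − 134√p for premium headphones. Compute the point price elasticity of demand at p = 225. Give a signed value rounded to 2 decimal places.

dD/dp = −134/(2√p) = -4.46667. At p = 225, D = 1386.
Ed = (dD/dp)·(p/D) = (-4.46667) × (225/1386) = -0.7251…

-0.73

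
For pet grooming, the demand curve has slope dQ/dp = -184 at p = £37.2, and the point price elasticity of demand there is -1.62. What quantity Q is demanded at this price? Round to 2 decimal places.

4225.19

Ed = (dQ/dp)·(p/Q) ⇒ Q = (dQ/dp)·p/Ed = (-184)·37.2/(-1.62) = 4225.1851…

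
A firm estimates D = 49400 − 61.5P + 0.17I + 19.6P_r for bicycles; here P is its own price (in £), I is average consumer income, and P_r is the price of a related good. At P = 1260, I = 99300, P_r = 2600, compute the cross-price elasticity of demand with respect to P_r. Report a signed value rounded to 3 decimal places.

At the given values, D = 49400 − 61.5(1260) + 0.17(99300) + 19.6(2600) = 39751.
∂D/∂P_r = 19.6.
E = (19.6) × (2600/39751) = 1.28198…

1.282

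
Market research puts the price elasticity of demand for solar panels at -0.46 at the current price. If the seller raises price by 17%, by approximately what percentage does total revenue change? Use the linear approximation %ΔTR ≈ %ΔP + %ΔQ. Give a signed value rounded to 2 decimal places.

%ΔQ ≈ Ed × %ΔP = (-0.46) × (+17%) = -7.8200%
%ΔTR ≈ %ΔP + %ΔQ = (+17%) + (-7.8200%) = +9.1800%

+9.18%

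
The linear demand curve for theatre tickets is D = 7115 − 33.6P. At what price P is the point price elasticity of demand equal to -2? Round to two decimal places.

141.17

Ed = −33.6P/(7115 − 33.6P). Set this equal to -2:
33.6P = 2·(7115 − 33.6P) ⇒ 33.6P(1 + 2) = 2·7115
P = 2·7115 / (33.6·3) = 141.1706…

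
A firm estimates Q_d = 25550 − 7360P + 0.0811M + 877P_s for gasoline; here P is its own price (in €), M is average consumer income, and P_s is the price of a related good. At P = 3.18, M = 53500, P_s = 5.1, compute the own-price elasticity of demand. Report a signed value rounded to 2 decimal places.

-2.14

At the given values, Q_d = 25550 − 7360(3.18) + 0.0811(53500) + 877(5.1) = 10956.75.
∂Q_d/∂P = −7360.
E = (-7360) × (3.18/10956.75) = -2.1361…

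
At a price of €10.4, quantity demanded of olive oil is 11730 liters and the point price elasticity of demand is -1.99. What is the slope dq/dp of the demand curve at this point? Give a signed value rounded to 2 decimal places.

-2244.49

Ed = (dq/dp)·(p/q) ⇒ dq/dp = Ed·q/p = (-1.99)·11730/10.4 = -2244.4903…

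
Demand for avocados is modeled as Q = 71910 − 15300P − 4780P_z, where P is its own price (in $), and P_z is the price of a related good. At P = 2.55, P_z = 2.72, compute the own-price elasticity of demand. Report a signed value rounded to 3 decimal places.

At the given values, Q = 71910 − 15300(2.55) − 4780(2.72) = 19893.4.
∂Q/∂P = −15300.
E = (-15300) × (2.55/19893.4) = -1.96120…

-1.961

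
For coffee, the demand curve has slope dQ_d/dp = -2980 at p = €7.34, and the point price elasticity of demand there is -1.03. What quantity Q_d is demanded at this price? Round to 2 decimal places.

21236.12

Ed = (dQ_d/dp)·(p/Q_d) ⇒ Q_d = (dQ_d/dp)·p/Ed = (-2980)·7.34/(-1.03) = 21236.1165…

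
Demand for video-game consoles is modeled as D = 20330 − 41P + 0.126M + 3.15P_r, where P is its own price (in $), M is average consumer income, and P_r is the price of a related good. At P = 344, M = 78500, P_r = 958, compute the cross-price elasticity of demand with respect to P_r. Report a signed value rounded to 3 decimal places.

At the given values, D = 20330 − 41(344) + 0.126(78500) + 3.15(958) = 19134.7.
∂D/∂P_r = 3.15.
E = (3.15) × (958/19134.7) = 0.15770…

0.158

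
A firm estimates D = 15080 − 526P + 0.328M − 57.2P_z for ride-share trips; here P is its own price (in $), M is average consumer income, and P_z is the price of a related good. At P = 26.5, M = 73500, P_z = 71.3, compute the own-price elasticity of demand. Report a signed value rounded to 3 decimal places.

-0.658

At the given values, D = 15080 − 526(26.5) + 0.328(73500) − 57.2(71.3) = 21170.64.
∂D/∂P = −526.
E = (-526) × (26.5/21170.64) = -0.65841…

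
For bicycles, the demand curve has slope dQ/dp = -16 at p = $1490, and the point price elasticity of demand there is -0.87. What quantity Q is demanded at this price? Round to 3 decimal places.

Ed = (dQ/dp)·(p/Q) ⇒ Q = (dQ/dp)·p/Ed = (-16)·1490/(-0.87) = 27402.29885…

27402.299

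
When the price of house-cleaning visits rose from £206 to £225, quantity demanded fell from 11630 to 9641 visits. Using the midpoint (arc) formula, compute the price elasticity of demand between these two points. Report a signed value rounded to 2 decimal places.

%ΔQ = (9641 − 11630) / [(11630 + 9641)/2] = -1989/10635.5 = -0.187015…
%ΔP = (225 − 206) / [(206 + 225)/2] = 19/215.5 = 0.088167…
Arc Ed = %ΔQ / %ΔP = (-1989/10635.5) / (19/215.5) = -2.1211…

-2.12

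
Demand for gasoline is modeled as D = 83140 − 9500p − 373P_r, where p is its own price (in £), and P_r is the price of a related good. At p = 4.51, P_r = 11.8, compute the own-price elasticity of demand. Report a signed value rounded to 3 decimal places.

At the given values, D = 83140 − 9500(4.51) − 373(11.8) = 35893.6.
∂D/∂p = −9500.
E = (-9500) × (4.51/35893.6) = -1.19366…

-1.194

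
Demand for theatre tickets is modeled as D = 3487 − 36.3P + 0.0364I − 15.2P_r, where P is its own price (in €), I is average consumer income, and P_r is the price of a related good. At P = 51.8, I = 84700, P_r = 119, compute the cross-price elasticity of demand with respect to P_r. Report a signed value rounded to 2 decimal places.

-0.63

At the given values, D = 3487 − 36.3(51.8) + 0.0364(84700) − 15.2(119) = 2880.94.
∂D/∂P_r = -15.2.
E = (-15.2) × (119/2880.94) = -0.6278…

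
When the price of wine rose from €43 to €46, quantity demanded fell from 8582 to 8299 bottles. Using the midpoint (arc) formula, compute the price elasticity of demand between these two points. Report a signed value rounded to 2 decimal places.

%ΔQ = (8299 − 8582) / [(8582 + 8299)/2] = -283/8440.5 = -0.033528…
%ΔP = (46 − 43) / [(43 + 46)/2] = 3/44.5 = 0.067415…
Arc Ed = %ΔQ / %ΔP = (-283/8440.5) / (3/44.5) = -0.4973…

-0.50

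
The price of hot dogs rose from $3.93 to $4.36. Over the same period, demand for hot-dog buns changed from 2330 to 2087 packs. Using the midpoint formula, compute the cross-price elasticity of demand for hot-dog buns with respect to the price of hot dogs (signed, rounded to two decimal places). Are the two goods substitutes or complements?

%ΔQ_{hot-dog buns} = (2087 − 2330)/avg = -243/2208.5 = -0.110029…
%ΔP_{hot dogs} = (4.36 − 3.93)/avg = 0.43/4.145 = 0.103739…
E_cross = (-243/2208.5) / (0.43/4.145) = -1.0606…
E_cross < 0 ⇒ the goods are complements.

-1.06; complements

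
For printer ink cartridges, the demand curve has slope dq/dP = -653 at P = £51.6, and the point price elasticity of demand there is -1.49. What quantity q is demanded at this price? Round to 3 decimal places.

Ed = (dq/dP)·(P/q) ⇒ q = (dq/dP)·P/Ed = (-653)·51.6/(-1.49) = 22613.95973…

22613.960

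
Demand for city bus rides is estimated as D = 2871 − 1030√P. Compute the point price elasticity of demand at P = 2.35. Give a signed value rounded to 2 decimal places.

dD/dP = −1030/(2√P) = -335.949. At P = 2.35, D = 1292.04.
Ed = (dD/dP)·(P/D) = (-335.949) × (2.35/1292.04) = -0.6110…

-0.61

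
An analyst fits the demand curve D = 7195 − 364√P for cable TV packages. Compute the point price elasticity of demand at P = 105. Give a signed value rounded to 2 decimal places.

dD/dP = −364/(2√P) = -17.7614. At P = 105, D = 3465.11.
Ed = (dD/dP)·(P/D) = (-17.7614) × (105/3465.11) = -0.5382…

-0.54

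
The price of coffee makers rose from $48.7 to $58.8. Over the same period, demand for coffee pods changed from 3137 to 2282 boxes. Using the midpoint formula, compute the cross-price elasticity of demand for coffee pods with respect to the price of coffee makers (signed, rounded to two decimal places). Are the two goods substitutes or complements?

%ΔQ_{coffee pods} = (2282 − 3137)/avg = -855/2709.5 = -0.315556…
%ΔP_{coffee makers} = (58.8 − 48.7)/avg = 10.1/53.75 = 0.187906…
E_cross = (-855/2709.5) / (10.1/53.75) = -1.6793…
E_cross < 0 ⇒ the goods are complements.

-1.68; complements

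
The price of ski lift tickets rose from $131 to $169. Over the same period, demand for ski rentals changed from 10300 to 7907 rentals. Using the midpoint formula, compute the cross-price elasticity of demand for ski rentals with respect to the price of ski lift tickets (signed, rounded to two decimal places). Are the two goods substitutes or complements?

-1.04; complements

%ΔQ_{ski rentals} = (7907 − 10300)/avg = -2393/9103.5 = -0.262865…
%ΔP_{ski lift tickets} = (169 − 131)/avg = 38/150 = 0.253333…
E_cross = (-2393/9103.5) / (38/150) = -1.0376…
E_cross < 0 ⇒ the goods are complements.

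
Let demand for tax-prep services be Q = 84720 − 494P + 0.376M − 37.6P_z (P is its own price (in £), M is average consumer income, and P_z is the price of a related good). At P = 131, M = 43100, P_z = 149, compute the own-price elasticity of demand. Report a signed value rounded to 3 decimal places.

At the given values, Q = 84720 − 494(131) + 0.376(43100) − 37.6(149) = 30609.2.
∂Q/∂P = −494.
E = (-494) × (131/30609.2) = -2.11420…

-2.114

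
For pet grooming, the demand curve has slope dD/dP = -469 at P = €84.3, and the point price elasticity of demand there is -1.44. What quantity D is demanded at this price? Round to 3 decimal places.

27456.042

Ed = (dD/dP)·(P/D) ⇒ D = (dD/dP)·P/Ed = (-469)·84.3/(-1.44) = 27456.04166…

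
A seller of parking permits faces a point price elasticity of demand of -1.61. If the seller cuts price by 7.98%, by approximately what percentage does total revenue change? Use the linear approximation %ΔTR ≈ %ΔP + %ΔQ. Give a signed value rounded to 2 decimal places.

+4.87%

%ΔQ ≈ Ed × %ΔP = (-1.61) × (-7.98%) = +12.8478%
%ΔTR ≈ %ΔP + %ΔQ = (-7.98%) + (+12.8478%) = +4.8678%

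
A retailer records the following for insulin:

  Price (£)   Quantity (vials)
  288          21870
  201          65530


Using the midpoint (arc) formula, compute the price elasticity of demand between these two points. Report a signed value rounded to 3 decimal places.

-2.808

%ΔQ = (65530 − 21870) / [(21870 + 65530)/2] = 43660/43700 = 0.999084…
%ΔP = (201 − 288) / [(288 + 201)/2] = -87/244.5 = -0.355828…
Arc Ed = %ΔQ / %ΔP = (43660/43700) / (-87/244.5) = -2.80777…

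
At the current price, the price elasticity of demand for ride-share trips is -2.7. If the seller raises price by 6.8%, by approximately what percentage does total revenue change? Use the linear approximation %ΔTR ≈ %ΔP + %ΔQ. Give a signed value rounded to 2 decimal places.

-11.56%

%ΔQ ≈ Ed × %ΔP = (-2.7) × (+6.8%) = -18.3600%
%ΔTR ≈ %ΔP + %ΔQ = (+6.8%) + (-18.3600%) = -11.5600%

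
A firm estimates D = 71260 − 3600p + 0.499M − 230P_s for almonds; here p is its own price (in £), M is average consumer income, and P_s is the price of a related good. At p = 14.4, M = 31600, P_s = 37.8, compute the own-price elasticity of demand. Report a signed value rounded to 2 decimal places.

At the given values, D = 71260 − 3600(14.4) + 0.499(31600) − 230(37.8) = 26494.4.
∂D/∂p = −3600.
E = (-3600) × (14.4/26494.4) = -1.9566…

-1.96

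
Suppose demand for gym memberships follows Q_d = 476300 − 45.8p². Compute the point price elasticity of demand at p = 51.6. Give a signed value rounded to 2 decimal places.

-0.69

dQ_d/dp = −2·45.8·p = -4726.56. At p = 51.6, Q_d = 354354.752.
Ed = (dQ_d/dp)·(p/Q_d) = (-4726.56) × (51.6/354354.752) = -0.6882…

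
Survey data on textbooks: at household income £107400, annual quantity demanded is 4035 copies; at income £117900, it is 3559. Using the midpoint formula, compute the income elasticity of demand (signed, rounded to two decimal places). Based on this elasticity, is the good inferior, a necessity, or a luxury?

-1.34; inferior

%ΔQ = (3559 − 4035)/[( 4035 + 3559)/2] = -476/3797 = -0.125362…
%ΔIncome = (117900 − 107400)/[( 107400 + 117900)/2] = 10500/112650 = 0.093209…
E_income = (-476/3797) / (10500/112650) = -1.3449…
E_income < 0 ⇒ inferior good.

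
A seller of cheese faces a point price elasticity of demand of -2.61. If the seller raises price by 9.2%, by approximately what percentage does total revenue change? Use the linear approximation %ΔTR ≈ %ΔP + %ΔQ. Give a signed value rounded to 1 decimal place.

%ΔQ ≈ Ed × %ΔP = (-2.61) × (+9.2%) = -24.0120%
%ΔTR ≈ %ΔP + %ΔQ = (+9.2%) + (-24.0120%) = -14.8120%

-14.8%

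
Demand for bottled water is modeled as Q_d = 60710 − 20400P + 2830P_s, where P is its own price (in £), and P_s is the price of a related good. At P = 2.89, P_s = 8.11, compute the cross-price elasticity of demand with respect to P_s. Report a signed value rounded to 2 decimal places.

At the given values, Q_d = 60710 − 20400(2.89) + 2830(8.11) = 24705.3.
∂Q_d/∂P_s = 2830.
E = (2830) × (8.11/24705.3) = 0.9290…

0.93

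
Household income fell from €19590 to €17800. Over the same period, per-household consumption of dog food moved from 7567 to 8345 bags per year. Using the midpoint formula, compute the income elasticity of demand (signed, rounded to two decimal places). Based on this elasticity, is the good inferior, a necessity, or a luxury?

%ΔQ = (8345 − 7567)/[( 7567 + 8345)/2] = 778/7956 = 0.097787…
%ΔIncome = (17800 − 19590)/[( 19590 + 17800)/2] = -1790/18695 = -0.095747…
E_income = (778/7956) / (-1790/18695) = -1.0213…
E_income < 0 ⇒ inferior good.

-1.02; inferior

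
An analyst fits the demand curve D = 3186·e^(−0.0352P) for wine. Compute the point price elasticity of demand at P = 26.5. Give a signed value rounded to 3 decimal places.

dD/dP = −0.0352·D = -44.1244. At P = 26.5, D = 1253.53.
Ed = (dD/dP)·(P/D) = (-44.1244) × (26.5/1253.53) = -0.9328

-0.933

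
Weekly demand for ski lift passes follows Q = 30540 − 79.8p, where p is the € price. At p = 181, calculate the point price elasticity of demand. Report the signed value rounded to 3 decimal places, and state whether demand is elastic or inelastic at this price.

dQ/dp = −79.8. At p = 181, Q = 30540 − 79.8(181) = 16096.2.
Ed = (dQ/dp)·(p/Q) = −79.8 × (181/16096.2) = -0.89734…
|Ed| = 0.897 < 1, so demand is inelastic.

-0.897; inelastic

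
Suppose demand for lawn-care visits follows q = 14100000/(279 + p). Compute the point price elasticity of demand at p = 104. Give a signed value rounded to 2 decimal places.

dq/dp = −14100000/(279 + p)² = -96.1217. At p = 104, q = 36814.6.
Ed = (dq/dp)·(p/q) = (-96.1217) × (104/36814.6) = -0.2715…

-0.27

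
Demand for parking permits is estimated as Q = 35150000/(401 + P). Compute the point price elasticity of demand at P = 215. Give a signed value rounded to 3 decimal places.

dQ/dP = −35150000/(401 + P)² = -92.6326. At P = 215, Q = 57061.7.
Ed = (dQ/dP)·(P/Q) = (-92.6326) × (215/57061.7) = -0.34902…

-0.349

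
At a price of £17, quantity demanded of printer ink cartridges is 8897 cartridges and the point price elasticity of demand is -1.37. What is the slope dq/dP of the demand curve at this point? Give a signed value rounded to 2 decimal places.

-716.99

Ed = (dq/dP)·(P/q) ⇒ dq/dP = Ed·q/P = (-1.37)·8897/17 = -716.9935…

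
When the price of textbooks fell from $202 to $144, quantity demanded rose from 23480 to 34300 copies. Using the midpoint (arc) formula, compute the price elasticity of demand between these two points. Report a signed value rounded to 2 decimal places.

-1.12

%ΔQ = (34300 − 23480) / [(23480 + 34300)/2] = 10820/28890 = 0.374524…
%ΔP = (144 − 202) / [(202 + 144)/2] = -58/173 = -0.335260…
Arc Ed = %ΔQ / %ΔP = (10820/28890) / (-58/173) = -1.1171…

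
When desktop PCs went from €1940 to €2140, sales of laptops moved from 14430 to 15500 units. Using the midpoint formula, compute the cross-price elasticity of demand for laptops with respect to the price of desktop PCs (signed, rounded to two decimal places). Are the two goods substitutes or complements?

%ΔQ_{laptops} = (15500 − 14430)/avg = 1070/14965 = 0.071500…
%ΔP_{desktop PCs} = (2140 − 1940)/avg = 200/2040 = 0.098039…
E_cross = (1070/14965) / (200/2040) = 0.7293…
E_cross > 0 ⇒ the goods are substitutes.

0.73; substitutes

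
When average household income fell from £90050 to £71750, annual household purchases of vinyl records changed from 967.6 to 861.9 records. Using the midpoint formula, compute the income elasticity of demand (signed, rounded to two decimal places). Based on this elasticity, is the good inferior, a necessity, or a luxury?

%ΔQ = (861.9 − 967.6)/[( 967.6 + 861.9)/2] = -105.7/914.75 = -0.115550…
%ΔIncome = (71750 − 90050)/[( 90050 + 71750)/2] = -18300/80900 = -0.226205…
E_income = (-105.7/914.75) / (-18300/80900) = 0.5108…
0 < E_income < 1 ⇒ normal good, necessity.

0.51; necessity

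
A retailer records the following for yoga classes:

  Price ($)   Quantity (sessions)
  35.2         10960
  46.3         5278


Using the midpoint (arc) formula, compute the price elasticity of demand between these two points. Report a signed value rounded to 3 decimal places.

%ΔQ = (5278 − 10960) / [(10960 + 5278)/2] = -5682/8119 = -0.699839…
%ΔP = (46.3 − 35.2) / [(35.2 + 46.3)/2] = 11.1/40.75 = 0.272392…
Arc Ed = %ΔQ / %ΔP = (-5682/8119) / (11.1/40.75) = -2.56923…

-2.569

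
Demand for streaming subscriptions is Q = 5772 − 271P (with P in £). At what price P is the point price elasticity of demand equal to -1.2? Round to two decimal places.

11.62

Ed = −271P/(5772 − 271P). Set this equal to -1.2:
271P = 1.2·(5772 − 271P) ⇒ 271P(1 + 1.2) = 1.2·5772
P = 1.2·5772 / (271·2.2) = 11.6175…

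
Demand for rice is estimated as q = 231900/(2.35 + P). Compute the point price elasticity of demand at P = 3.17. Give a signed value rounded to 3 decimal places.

-0.574

dq/dP = −231900/(2.35 + P)² = -7610.66. At P = 3.17, q = 42010.9.
Ed = (dq/dP)·(P/q) = (-7610.66) × (3.17/42010.9) = -0.57427…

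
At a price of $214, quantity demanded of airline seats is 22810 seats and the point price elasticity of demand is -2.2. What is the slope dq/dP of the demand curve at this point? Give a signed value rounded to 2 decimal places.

-234.50

Ed = (dq/dP)·(P/q) ⇒ dq/dP = Ed·q/P = (-2.2)·22810/214 = -234.4953…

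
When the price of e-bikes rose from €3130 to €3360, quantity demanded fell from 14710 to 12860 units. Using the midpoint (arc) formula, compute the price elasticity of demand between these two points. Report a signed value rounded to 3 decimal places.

%ΔQ = (12860 − 14710) / [(14710 + 12860)/2] = -1850/13785 = -0.134203…
%ΔP = (3360 − 3130) / [(3130 + 3360)/2] = 230/3245 = 0.070878…
Arc Ed = %ΔQ / %ΔP = (-1850/13785) / (230/3245) = -1.89344…

-1.893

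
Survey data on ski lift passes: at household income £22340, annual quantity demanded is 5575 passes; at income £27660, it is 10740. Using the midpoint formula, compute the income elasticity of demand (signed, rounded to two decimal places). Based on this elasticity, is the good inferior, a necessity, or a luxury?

%ΔQ = (10740 − 5575)/[( 5575 + 10740)/2] = 5165/8157.5 = 0.633159…
%ΔIncome = (27660 − 22340)/[( 22340 + 27660)/2] = 5320/25000 = 0.2128
E_income = (5165/8157.5) / (5320/25000) = 2.9753…
E_income > 1 ⇒ normal good, luxury.

2.98; luxury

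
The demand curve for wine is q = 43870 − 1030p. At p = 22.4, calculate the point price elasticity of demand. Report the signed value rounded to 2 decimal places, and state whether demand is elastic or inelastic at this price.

dq/dp = −1030. At p = 22.4, q = 43870 − 1030(22.4) = 20798.
Ed = (dq/dp)·(p/q) = −1030 × (22.4/20798) = -1.1093…
|Ed| = 1.11 > 1, so demand is elastic.

-1.11; elastic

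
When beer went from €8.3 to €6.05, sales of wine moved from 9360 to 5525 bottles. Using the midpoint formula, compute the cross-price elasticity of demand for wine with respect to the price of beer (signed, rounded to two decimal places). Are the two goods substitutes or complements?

%ΔQ_{wine} = (5525 − 9360)/avg = -3835/7442.5 = -0.515283…
%ΔP_{beer} = (6.05 − 8.3)/avg = -2.25/7.175 = -0.313588…
E_cross = (-3835/7442.5) / (-2.25/7.175) = 1.6431…
E_cross > 0 ⇒ the goods are substitutes.

1.64; substitutes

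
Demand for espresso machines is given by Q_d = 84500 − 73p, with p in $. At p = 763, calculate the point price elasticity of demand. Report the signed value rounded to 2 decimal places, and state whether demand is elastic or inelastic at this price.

-1.93; elastic

dQ_d/dp = −73. At p = 763, Q_d = 84500 − 73(763) = 28801.
Ed = (dQ_d/dp)·(p/Q_d) = −73 × (763/28801) = -1.9339…
|Ed| = 1.93 > 1, so demand is elastic.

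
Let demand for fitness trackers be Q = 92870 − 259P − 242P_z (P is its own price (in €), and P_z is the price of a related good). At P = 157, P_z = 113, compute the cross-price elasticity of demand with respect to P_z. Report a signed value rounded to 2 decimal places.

At the given values, Q = 92870 − 259(157) − 242(113) = 24861.
∂Q/∂P_z = -242.
E = (-242) × (113/24861) = -1.0999…

-1.10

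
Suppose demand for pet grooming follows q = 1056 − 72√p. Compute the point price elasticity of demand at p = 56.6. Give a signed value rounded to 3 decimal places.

dq/dp = −72/(2√p) = -4.78514. At p = 56.6, q = 514.323.
Ed = (dq/dp)·(p/q) = (-4.78514) × (56.6/514.323) = -0.52659…

-0.527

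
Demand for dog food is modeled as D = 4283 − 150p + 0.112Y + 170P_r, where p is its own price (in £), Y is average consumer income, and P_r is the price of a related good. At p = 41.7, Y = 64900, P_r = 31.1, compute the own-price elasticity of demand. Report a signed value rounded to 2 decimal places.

-0.59

At the given values, D = 4283 − 150(41.7) + 0.112(64900) + 170(31.1) = 10583.8.
∂D/∂p = −150.
E = (-150) × (41.7/10583.8) = -0.5909…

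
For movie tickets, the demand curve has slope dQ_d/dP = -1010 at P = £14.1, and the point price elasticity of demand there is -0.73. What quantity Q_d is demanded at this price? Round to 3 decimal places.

Ed = (dQ_d/dP)·(P/Q_d) ⇒ Q_d = (dQ_d/dP)·P/Ed = (-1010)·14.1/(-0.73) = 19508.21917…

19508.219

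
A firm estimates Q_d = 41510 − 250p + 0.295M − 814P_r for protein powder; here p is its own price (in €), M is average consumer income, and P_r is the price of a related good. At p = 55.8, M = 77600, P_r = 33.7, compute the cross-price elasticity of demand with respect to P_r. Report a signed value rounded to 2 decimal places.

At the given values, Q_d = 41510 − 250(55.8) + 0.295(77600) − 814(33.7) = 23020.2.
∂Q_d/∂P_r = -814.
E = (-814) × (33.7/23020.2) = -1.1916…

-1.19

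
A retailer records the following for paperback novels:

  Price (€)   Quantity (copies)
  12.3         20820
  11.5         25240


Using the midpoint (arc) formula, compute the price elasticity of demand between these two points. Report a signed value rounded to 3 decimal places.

-2.855

%ΔQ = (25240 − 20820) / [(20820 + 25240)/2] = 4420/23030 = 0.191923…
%ΔP = (11.5 − 12.3) / [(12.3 + 11.5)/2] = -0.8/11.9 = -0.067226…
Arc Ed = %ΔQ / %ΔP = (4420/23030) / (-0.8/11.9) = -2.85486…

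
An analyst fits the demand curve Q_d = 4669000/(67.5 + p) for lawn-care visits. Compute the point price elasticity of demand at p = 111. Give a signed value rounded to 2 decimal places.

dQ_d/dp = −4669000/(67.5 + p)² = -146.537. At p = 111, Q_d = 26156.9.
Ed = (dQ_d/dp)·(p/Q_d) = (-146.537) × (111/26156.9) = -0.6218…

-0.62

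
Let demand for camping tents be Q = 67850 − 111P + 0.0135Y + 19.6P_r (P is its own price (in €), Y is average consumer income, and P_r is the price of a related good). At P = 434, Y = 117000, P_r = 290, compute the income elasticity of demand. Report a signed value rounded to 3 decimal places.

At the given values, Q = 67850 − 111(434) + 0.0135(117000) + 19.6(290) = 26939.5.
∂Q/∂Y = 0.0135.
E = (0.0135) × (117000/26939.5) = 0.05863…

0.059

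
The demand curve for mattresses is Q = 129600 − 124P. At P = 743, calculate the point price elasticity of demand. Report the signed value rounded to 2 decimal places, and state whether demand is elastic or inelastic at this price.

-2.46; elastic

dQ/dP = −124. At P = 743, Q = 129600 − 124(743) = 37468.
Ed = (dQ/dP)·(P/Q) = −124 × (743/37468) = -2.4589…
|Ed| = 2.46 > 1, so demand is elastic.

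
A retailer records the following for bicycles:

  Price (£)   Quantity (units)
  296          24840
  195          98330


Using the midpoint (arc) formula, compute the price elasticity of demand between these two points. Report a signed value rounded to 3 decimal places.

%ΔQ = (98330 − 24840) / [(24840 + 98330)/2] = 73490/61585 = 1.193310…
%ΔP = (195 − 296) / [(296 + 195)/2] = -101/245.5 = -0.411405…
Arc Ed = %ΔQ / %ΔP = (73490/61585) / (-101/245.5) = -2.90057…

-2.901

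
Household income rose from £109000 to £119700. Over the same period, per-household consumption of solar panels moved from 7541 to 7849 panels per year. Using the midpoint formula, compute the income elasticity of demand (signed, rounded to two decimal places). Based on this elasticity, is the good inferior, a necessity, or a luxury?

%ΔQ = (7849 − 7541)/[( 7541 + 7849)/2] = 308/7695 = 0.040025…
%ΔIncome = (119700 − 109000)/[( 109000 + 119700)/2] = 10700/114350 = 0.093572…
E_income = (308/7695) / (10700/114350) = 0.4277…
0 < E_income < 1 ⇒ normal good, necessity.

0.43; necessity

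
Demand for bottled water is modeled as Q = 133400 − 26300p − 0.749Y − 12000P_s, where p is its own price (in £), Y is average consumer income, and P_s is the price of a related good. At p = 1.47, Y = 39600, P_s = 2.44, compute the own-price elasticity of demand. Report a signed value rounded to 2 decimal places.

At the given values, Q = 133400 − 26300(1.47) − 0.749(39600) − 12000(2.44) = 35798.6.
∂Q/∂p = −26300.
E = (-26300) × (1.47/35798.6) = -1.0799…

-1.08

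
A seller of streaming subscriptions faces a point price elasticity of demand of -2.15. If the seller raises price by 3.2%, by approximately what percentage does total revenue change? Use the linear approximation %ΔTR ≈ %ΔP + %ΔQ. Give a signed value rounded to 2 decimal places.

-3.68%

%ΔQ ≈ Ed × %ΔP = (-2.15) × (+3.2%) = -6.8800%
%ΔTR ≈ %ΔP + %ΔQ = (+3.2%) + (-6.8800%) = -3.6800%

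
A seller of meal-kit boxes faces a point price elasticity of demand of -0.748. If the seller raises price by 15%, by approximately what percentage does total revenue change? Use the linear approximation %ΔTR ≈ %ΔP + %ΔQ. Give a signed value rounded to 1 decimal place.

+3.8%

%ΔQ ≈ Ed × %ΔP = (-0.748) × (+15%) = -11.2200%
%ΔTR ≈ %ΔP + %ΔQ = (+15%) + (-11.2200%) = +3.7800%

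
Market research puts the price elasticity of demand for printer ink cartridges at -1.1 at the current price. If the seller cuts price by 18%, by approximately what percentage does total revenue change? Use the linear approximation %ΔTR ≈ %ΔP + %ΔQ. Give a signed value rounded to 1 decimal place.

+1.8%

%ΔQ ≈ Ed × %ΔP = (-1.1) × (-18%) = +19.8000%
%ΔTR ≈ %ΔP + %ΔQ = (-18%) + (+19.8000%) = +1.8000%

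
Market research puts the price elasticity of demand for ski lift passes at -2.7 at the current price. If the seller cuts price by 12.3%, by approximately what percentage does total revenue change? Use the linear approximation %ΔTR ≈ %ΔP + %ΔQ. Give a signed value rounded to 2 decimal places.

%ΔQ ≈ Ed × %ΔP = (-2.7) × (-12.3%) = +33.2100%
%ΔTR ≈ %ΔP + %ΔQ = (-12.3%) + (+33.2100%) = +20.9100%

+20.91%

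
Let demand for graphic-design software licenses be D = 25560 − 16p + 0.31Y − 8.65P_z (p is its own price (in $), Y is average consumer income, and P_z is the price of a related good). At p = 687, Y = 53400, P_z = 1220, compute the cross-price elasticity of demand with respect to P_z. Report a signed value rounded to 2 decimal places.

At the given values, D = 25560 − 16(687) + 0.31(53400) − 8.65(1220) = 20569.
∂D/∂P_z = -8.65.
E = (-8.65) × (1220/20569) = -0.5130…

-0.51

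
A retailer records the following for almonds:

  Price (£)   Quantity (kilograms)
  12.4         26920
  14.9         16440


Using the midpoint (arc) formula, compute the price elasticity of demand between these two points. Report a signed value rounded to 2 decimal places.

%ΔQ = (16440 − 26920) / [(26920 + 16440)/2] = -10480/21680 = -0.483394…
%ΔP = (14.9 − 12.4) / [(12.4 + 14.9)/2] = 2.5/13.65 = 0.183150…
Arc Ed = %ΔQ / %ΔP = (-10480/21680) / (2.5/13.65) = -2.6393…

-2.64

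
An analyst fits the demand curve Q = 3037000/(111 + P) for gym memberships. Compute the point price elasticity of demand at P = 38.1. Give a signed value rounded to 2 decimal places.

-0.26

dQ/dP = −3037000/(111 + P)² = -136.612. At P = 38.1, Q = 20368.9.
Ed = (dQ/dP)·(P/Q) = (-136.612) × (38.1/20368.9) = -0.2555…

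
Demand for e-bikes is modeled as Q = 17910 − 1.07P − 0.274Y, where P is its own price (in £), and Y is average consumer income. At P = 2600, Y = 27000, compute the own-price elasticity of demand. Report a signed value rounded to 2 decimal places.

-0.36

At the given values, Q = 17910 − 1.07(2600) − 0.274(27000) = 7730.
∂Q/∂P = −1.07.
E = (-1.07) × (2600/7730) = -0.3598…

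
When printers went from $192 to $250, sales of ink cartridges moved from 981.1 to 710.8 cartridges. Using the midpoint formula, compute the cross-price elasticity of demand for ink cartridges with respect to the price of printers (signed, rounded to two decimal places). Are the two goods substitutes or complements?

%ΔQ_{ink cartridges} = (710.8 − 981.1)/avg = -270.3/845.95 = -0.319522…
%ΔP_{printers} = (250 − 192)/avg = 58/221 = 0.262443…
E_cross = (-270.3/845.95) / (58/221) = -1.2174…
E_cross < 0 ⇒ the goods are complements.

-1.22; complements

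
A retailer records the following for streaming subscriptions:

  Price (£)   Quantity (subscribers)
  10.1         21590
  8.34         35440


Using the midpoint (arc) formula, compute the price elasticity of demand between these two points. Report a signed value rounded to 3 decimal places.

-2.544

%ΔQ = (35440 − 21590) / [(21590 + 35440)/2] = 13850/28515 = 0.485709…
%ΔP = (8.34 − 10.1) / [(10.1 + 8.34)/2] = -1.76/9.22 = -0.190889…
Arc Ed = %ΔQ / %ΔP = (13850/28515) / (-1.76/9.22) = -2.54445…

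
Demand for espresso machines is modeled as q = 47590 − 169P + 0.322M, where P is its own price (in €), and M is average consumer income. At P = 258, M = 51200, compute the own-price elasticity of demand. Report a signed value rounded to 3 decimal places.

At the given values, q = 47590 − 169(258) + 0.322(51200) = 20474.4.
∂q/∂P = −169.
E = (-169) × (258/20474.4) = -2.12958…

-2.130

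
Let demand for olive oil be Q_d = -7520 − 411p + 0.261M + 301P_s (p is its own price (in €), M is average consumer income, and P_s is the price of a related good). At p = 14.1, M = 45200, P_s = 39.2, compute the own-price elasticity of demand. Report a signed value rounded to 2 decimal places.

At the given values, Q_d = -7520 − 411(14.1) + 0.261(45200) + 301(39.2) = 10281.3.
∂Q_d/∂p = −411.
E = (-411) × (14.1/10281.3) = -0.5636…

-0.56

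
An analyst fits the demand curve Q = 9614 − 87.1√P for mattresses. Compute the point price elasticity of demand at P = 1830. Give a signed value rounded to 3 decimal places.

dQ/dP = −87.1/(2√P) = -1.01803. At P = 1830, Q = 5887.99.
Ed = (dQ/dP)·(P/Q) = (-1.01803) × (1830/5887.99) = -0.31640…

-0.316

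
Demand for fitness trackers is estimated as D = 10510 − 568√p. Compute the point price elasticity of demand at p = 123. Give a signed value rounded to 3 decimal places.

dD/dp = −568/(2√p) = -25.6074. At p = 123, D = 4210.58.
Ed = (dD/dp)·(p/D) = (-25.6074) × (123/4210.58) = -0.74804…

-0.748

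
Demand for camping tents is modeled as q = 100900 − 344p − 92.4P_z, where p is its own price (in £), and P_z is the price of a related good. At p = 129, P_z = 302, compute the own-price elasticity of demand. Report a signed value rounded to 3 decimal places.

-1.551

At the given values, q = 100900 − 344(129) − 92.4(302) = 28619.2.
∂q/∂p = −344.
E = (-344) × (129/28619.2) = -1.55056…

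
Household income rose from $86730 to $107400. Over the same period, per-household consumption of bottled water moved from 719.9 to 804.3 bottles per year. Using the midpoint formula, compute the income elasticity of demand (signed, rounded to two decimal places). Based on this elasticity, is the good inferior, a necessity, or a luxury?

0.52; necessity

%ΔQ = (804.3 − 719.9)/[( 719.9 + 804.3)/2] = 84.4/762.1 = 0.110746…
%ΔIncome = (107400 − 86730)/[( 86730 + 107400)/2] = 20670/97065 = 0.212950…
E_income = (84.4/762.1) / (20670/97065) = 0.5200…
0 < E_income < 1 ⇒ normal good, necessity.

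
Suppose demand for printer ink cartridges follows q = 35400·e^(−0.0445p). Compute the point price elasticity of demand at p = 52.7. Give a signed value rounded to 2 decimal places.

dq/dp = −0.0445·q = -150.965. At p = 52.7, q = 3392.48.
Ed = (dq/dp)·(p/q) = (-150.965) × (52.7/3392.48) = -2.3451…

-2.35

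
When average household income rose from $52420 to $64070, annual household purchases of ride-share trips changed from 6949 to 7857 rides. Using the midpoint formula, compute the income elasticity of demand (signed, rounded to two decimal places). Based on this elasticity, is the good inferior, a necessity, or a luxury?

0.61; necessity

%ΔQ = (7857 − 6949)/[( 6949 + 7857)/2] = 908/7403 = 0.122652…
%ΔIncome = (64070 − 52420)/[( 52420 + 64070)/2] = 11650/58245 = 0.200017…
E_income = (908/7403) / (11650/58245) = 0.6132…
0 < E_income < 1 ⇒ normal good, necessity.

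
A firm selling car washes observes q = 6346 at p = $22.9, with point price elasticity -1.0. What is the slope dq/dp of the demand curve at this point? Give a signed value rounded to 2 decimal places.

-277.12

Ed = (dq/dp)·(p/q) ⇒ dq/dp = Ed·q/p = (-1.0)·6346/22.9 = -277.1179…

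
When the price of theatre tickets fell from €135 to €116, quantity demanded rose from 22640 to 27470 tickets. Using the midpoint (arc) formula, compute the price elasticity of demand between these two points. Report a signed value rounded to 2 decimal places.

%ΔQ = (27470 − 22640) / [(22640 + 27470)/2] = 4830/25055 = 0.192775…
%ΔP = (116 − 135) / [(135 + 116)/2] = -19/125.5 = -0.151394…
Arc Ed = %ΔQ / %ΔP = (4830/25055) / (-19/125.5) = -1.2733…

-1.27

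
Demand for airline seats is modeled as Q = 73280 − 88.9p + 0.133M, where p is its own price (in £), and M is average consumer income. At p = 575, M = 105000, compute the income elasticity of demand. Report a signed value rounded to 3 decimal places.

0.387

At the given values, Q = 73280 − 88.9(575) + 0.133(105000) = 36127.5.
∂Q/∂M = 0.133.
E = (0.133) × (105000/36127.5) = 0.38654…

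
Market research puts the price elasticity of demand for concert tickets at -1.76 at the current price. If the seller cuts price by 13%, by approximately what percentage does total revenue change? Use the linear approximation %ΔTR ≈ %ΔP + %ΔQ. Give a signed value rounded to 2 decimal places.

%ΔQ ≈ Ed × %ΔP = (-1.76) × (-13%) = +22.8800%
%ΔTR ≈ %ΔP + %ΔQ = (-13%) + (+22.8800%) = +9.8800%

+9.88%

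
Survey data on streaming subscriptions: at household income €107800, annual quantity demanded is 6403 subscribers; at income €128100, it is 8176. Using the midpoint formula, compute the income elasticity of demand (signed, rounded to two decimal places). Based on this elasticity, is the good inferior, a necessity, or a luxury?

1.41; luxury

%ΔQ = (8176 − 6403)/[( 6403 + 8176)/2] = 1773/7289.5 = 0.243226…
%ΔIncome = (128100 − 107800)/[( 107800 + 128100)/2] = 20300/117950 = 0.172106…
E_income = (1773/7289.5) / (20300/117950) = 1.4132…
E_income > 1 ⇒ normal good, luxury.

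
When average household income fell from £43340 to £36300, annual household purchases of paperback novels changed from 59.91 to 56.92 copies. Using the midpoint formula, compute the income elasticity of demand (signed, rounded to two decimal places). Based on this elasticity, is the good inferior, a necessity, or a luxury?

%ΔQ = (56.92 − 59.91)/[( 59.91 + 56.92)/2] = -2.99/58.415 = -0.051185…
%ΔIncome = (36300 − 43340)/[( 43340 + 36300)/2] = -7040/39820 = -0.176795…
E_income = (-2.99/58.415) / (-7040/39820) = 0.2895…
0 < E_income < 1 ⇒ normal good, necessity.

0.29; necessity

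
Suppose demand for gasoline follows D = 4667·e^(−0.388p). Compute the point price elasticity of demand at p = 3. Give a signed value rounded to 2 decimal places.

-1.16

dD/dp = −0.388·D = -565.393. At p = 3, D = 1457.2.
Ed = (dD/dp)·(p/D) = (-565.393) × (3/1457.2) = -1.164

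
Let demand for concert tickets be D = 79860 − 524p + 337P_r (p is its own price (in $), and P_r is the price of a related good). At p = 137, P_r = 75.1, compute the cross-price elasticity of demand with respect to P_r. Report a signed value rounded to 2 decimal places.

0.76

At the given values, D = 79860 − 524(137) + 337(75.1) = 33380.7.
∂D/∂P_r = 337.
E = (337) × (75.1/33380.7) = 0.7581…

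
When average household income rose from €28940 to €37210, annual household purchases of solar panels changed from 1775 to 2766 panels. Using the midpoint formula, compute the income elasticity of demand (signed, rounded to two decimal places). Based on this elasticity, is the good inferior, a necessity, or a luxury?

%ΔQ = (2766 − 1775)/[( 1775 + 2766)/2] = 991/2270.5 = 0.436467…
%ΔIncome = (37210 − 28940)/[( 28940 + 37210)/2] = 8270/33075 = 0.250037…
E_income = (991/2270.5) / (8270/33075) = 1.7456…
E_income > 1 ⇒ normal good, luxury.

1.75; luxury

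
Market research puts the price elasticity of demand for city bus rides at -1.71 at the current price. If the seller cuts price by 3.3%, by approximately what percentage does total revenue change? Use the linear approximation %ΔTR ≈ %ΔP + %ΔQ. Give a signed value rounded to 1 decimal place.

+2.3%

%ΔQ ≈ Ed × %ΔP = (-1.71) × (-3.3%) = +5.6430%
%ΔTR ≈ %ΔP + %ΔQ = (-3.3%) + (+5.6430%) = +2.3430%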